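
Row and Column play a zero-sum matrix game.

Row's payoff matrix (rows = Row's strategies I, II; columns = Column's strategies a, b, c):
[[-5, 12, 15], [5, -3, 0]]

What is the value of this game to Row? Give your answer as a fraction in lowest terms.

9/5

Column c is strictly dominated by b for Column (it gives Row more in every row).
The remaining 2×2 game on (I, II) × (a, b) has no saddle point. Let Row play I with probability p; indifference gives −5p + 5(1−p) = 12p − 3(1−p), so p = 8/25.
Similarly Column's optimal q on a is 3/5, and the value is -5·(3/5) + (12)·(2/5) = 9/5.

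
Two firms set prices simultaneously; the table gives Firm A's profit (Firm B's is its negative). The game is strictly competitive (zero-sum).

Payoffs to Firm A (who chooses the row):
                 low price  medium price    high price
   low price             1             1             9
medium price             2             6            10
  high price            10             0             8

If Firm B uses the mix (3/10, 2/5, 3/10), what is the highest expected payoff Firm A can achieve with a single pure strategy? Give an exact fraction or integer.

low price: (1)·(3/10) + (1)·(2/5) + (9)·(3/10) = 17/5.
medium price: (2)·(3/10) + (6)·(2/5) + (10)·(3/10) = 6.
high price: (10)·(3/10) + (0)·(2/5) + (8)·(3/10) = 27/5.
The best pure response is medium price with expected payoff 6.

6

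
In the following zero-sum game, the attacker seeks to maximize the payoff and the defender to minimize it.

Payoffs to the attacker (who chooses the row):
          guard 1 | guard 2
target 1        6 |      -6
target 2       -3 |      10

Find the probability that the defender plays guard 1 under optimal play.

Row minima are -6 and -3, so the attacker's maximin is -3; column maxima are 6 and 10, so the defender's minimax is 6. These differ, so the equilibrium is in mixed strategies.
Let the defender play guard 1 with probability q. The attacker is indifferent when 6q − 6(1−q) = −3q + 10(1−q), giving q = 16/25.

16/25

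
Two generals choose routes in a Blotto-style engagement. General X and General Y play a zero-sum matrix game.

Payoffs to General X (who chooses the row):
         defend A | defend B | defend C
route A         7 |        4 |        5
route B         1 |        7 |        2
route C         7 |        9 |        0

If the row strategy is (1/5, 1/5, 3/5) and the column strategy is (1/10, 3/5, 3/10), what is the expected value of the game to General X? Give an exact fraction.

139/25

Against (1/10, 3/5, 3/10), each row's expected payoff is route A: 23/5; route B: 49/10; route C: 61/10.
Taking the (1/5, 1/5, 3/5)-weighted average: (1/5)·(23/5) + (1/5)·(49/10) + (3/5)·(61/10) = 139/25.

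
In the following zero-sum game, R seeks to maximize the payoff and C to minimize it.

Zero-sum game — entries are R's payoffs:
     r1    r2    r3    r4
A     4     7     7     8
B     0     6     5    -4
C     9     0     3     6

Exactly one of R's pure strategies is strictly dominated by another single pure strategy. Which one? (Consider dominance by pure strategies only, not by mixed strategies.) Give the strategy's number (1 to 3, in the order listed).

Compare B with A: 4 > 0, 7 > 6, 7 > 5, 8 > -4.
So A strictly dominates B for R; B is strictly dominated.

2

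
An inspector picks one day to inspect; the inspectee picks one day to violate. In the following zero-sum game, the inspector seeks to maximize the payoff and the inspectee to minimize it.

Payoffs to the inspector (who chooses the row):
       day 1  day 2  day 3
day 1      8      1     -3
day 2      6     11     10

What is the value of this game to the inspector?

Column day 2 is strictly dominated by day 3 for the inspectee (it gives the inspector more in every row).
The remaining 2×2 game on (day 1, day 2) × (day 1, day 3) has no saddle point. Let the inspector play day 1 with probability p; indifference gives 8p + 6(1−p) = −3p + 10(1−p), so p = 4/15.
Similarly the inspectee's optimal q on day 1 is 13/15, and the value is 8·(13/15) + (-3)·(2/15) = 98/15.

98/15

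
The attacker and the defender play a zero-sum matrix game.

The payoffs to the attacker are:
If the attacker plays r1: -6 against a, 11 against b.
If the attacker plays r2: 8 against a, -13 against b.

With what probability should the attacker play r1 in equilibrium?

21/38

Row minima are -6 and -13, so the attacker's maximin is -6; column maxima are 8 and 11, so the defender's minimax is 8. These differ, so the equilibrium is in mixed strategies.
Let the attacker play r1 with probability p. The defender is indifferent when −6p + 8(1−p) = 11p − 13(1−p), giving p = 21/38.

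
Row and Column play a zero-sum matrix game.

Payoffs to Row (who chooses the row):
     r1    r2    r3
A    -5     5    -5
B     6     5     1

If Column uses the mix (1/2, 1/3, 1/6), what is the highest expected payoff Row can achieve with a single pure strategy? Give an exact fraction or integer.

29/6

A: (-5)·(1/2) + (5)·(1/3) + (-5)·(1/6) = -5/3.
B: (6)·(1/2) + (5)·(1/3) + (1)·(1/6) = 29/6.
The best pure response is B with expected payoff 29/6.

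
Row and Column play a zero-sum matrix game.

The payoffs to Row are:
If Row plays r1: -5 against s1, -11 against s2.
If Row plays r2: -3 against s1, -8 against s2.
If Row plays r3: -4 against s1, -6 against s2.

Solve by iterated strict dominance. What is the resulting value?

Column s1 is strictly dominated by s2 for Column (-11<-5, -8<-3, -6<-4); eliminate s1.
Row r1 is strictly dominated by row r2 (-8>-11); eliminate r1.
Row r2 is strictly dominated by row r3 (-6>-8); eliminate r2.
Only (r3, s2) remains, with payoff -6.

-6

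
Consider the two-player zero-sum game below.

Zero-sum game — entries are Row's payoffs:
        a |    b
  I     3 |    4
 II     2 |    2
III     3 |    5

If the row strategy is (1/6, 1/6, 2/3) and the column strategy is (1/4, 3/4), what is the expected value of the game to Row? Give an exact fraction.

Against (1/4, 3/4), each row's expected payoff is I: 15/4; II: 2; III: 9/2.
Taking the (1/6, 1/6, 2/3)-weighted average: (1/6)·(15/4) + (1/6)·(2) + (2/3)·(9/2) = 95/24.

95/24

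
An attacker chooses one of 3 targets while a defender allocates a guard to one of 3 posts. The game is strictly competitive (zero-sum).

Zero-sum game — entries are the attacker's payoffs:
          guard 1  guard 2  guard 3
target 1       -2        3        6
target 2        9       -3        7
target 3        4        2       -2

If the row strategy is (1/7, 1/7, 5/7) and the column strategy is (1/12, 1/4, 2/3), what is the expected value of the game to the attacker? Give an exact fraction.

27/28

Against (1/12, 1/4, 2/3), each row's expected payoff is target 1: 55/12; target 2: 14/3; target 3: -1/2.
Taking the (1/7, 1/7, 5/7)-weighted average: (1/7)·(55/12) + (1/7)·(14/3) + (5/7)·(-1/2) = 27/28.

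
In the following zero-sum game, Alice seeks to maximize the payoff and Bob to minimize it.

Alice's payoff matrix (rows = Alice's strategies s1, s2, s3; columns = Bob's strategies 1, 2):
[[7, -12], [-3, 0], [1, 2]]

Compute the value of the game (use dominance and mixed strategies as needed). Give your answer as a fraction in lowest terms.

13/10

Row s2 is strictly dominated by row s3, so Alice never plays it.
The remaining 2×2 game on (s1, s3) × (1, 2) has no saddle point. Let Alice play s1 with probability p; indifference gives 7p + (1−p) = −12p + 2(1−p), so p = 1/20.
Similarly Bob's optimal q on 1 is 7/10, and the value is 7·(7/10) + (-12)·(3/10) = 13/10.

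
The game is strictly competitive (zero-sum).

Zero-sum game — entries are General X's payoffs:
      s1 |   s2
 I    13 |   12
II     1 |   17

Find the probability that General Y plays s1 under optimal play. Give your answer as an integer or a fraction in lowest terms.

Row minima are 12 and 1, so General X's maximin is 12; column maxima are 13 and 17, so General Y's minimax is 13. These differ, so the equilibrium is in mixed strategies.
Let General Y play s1 with probability q. General X is indifferent when 13q + 12(1−q) = q + 17(1−q), giving q = 5/17.

5/17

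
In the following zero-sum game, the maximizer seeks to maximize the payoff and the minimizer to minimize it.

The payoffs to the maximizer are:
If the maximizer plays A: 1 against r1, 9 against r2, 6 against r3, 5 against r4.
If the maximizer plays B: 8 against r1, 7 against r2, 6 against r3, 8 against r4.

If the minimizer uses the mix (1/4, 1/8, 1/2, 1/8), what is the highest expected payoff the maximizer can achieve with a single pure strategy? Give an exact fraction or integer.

55/8

A: (1)·(1/4) + (9)·(1/8) + (6)·(1/2) + (5)·(1/8) = 5.
B: (8)·(1/4) + (7)·(1/8) + (6)·(1/2) + (8)·(1/8) = 55/8.
The best pure response is B with expected payoff 55/8.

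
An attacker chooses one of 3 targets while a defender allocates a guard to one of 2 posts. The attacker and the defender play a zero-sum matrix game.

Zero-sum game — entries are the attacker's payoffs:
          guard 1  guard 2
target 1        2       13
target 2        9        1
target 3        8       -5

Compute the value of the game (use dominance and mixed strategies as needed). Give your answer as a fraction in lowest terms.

115/19

Row target 3 is strictly dominated by row target 2, so the attacker never plays it.
The remaining 2×2 game on (target 1, target 2) × (guard 1, guard 2) has no saddle point. Let the attacker play target 1 with probability p; indifference gives 2p + 9(1−p) = 13p + (1−p), so p = 8/19.
Similarly the defender's optimal q on guard 1 is 12/19, and the value is 2·(12/19) + (13)·(7/19) = 115/19.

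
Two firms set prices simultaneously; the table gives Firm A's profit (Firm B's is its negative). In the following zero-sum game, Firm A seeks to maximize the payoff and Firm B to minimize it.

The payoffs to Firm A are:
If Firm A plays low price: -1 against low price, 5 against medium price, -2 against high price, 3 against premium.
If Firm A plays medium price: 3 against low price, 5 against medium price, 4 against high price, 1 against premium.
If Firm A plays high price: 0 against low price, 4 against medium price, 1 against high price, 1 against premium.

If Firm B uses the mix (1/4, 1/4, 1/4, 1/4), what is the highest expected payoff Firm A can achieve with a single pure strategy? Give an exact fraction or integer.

13/4

low price: (-1)·(1/4) + (5)·(1/4) + (-2)·(1/4) + (3)·(1/4) = 5/4.
medium price: (3)·(1/4) + (5)·(1/4) + (4)·(1/4) + (1)·(1/4) = 13/4.
high price: (0)·(1/4) + (4)·(1/4) + (1)·(1/4) + (1)·(1/4) = 3/2.
The best pure response is medium price with expected payoff 13/4.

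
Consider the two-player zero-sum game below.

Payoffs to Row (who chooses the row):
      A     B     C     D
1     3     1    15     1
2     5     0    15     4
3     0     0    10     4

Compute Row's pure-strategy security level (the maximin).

The worst-case payoff for each row is 1: 1, 2: 0, 3: 0.
The best of these is 1.

1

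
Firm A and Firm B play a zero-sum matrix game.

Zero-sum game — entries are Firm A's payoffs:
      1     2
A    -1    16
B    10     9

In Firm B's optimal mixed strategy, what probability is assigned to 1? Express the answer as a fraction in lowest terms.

7/18

Row minima are -1 and 9, so Firm A's maximin is 9; column maxima are 10 and 16, so Firm B's minimax is 10. These differ, so the equilibrium is in mixed strategies.
Let Firm B play 1 with probability q. Firm A is indifferent when −q + 16(1−q) = 10q + 9(1−q), giving q = 7/18.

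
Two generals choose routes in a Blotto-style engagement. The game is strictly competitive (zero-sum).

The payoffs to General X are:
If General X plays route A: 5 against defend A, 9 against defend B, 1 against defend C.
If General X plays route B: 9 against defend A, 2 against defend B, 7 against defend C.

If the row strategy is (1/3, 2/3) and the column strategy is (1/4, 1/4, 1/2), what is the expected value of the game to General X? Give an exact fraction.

Against (1/4, 1/4, 1/2), each row's expected payoff is route A: 4; route B: 25/4.
Taking the (1/3, 2/3)-weighted average: (1/3)·(4) + (2/3)·(25/4) = 11/2.

11/2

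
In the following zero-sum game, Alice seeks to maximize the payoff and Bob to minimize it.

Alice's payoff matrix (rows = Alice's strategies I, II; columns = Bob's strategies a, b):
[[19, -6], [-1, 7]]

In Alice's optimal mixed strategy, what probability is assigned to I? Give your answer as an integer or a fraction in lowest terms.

Row minima are -6 and -1, so Alice's maximin is -1; column maxima are 19 and 7, so Bob's minimax is 7. These differ, so the equilibrium is in mixed strategies.
Let Alice play I with probability p. Bob is indifferent when 19p − (1−p) = −6p + 7(1−p), giving p = 8/33.

8/33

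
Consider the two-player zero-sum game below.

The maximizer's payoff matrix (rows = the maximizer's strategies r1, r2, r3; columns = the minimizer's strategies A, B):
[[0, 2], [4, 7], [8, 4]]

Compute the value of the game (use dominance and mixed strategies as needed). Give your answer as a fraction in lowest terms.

Row r1 is strictly dominated by row r2, so the maximizer never plays it.
The remaining 2×2 game on (r2, r3) × (A, B) has no saddle point. Let the maximizer play r2 with probability p; indifference gives 4p + 8(1−p) = 7p + 4(1−p), so p = 4/7.
Similarly the minimizer's optimal q on A is 3/7, and the value is 4·(3/7) + (7)·(4/7) = 40/7.

40/7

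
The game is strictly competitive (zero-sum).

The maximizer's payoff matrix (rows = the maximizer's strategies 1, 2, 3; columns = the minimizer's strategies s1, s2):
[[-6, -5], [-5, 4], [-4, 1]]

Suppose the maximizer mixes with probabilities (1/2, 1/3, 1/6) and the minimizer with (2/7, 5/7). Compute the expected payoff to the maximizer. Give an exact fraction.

-47/21

Against (2/7, 5/7), each row's expected payoff is 1: -37/7; 2: 10/7; 3: -3/7.
Taking the (1/2, 1/3, 1/6)-weighted average: (1/2)·(-37/7) + (1/3)·(10/7) + (1/6)·(-3/7) = -47/21.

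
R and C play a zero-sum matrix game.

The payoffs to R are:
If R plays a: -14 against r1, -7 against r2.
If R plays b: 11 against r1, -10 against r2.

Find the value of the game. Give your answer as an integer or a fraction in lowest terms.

Row minima are -14 and -10, so R's maximin is -10; column maxima are 11 and -7, so C's minimax is -7. These differ, so the equilibrium is in mixed strategies.
Let R play a with probability p. C is indifferent when −14p + 11(1−p) = −7p − 10(1−p), giving p = 3/4.
Let C play r1 with probability q. R is indifferent when −14q − 7(1−q) = 11q − 10(1−q), giving q = 3/28.
The value is -14·(3/28) + (-7)·(25/28) = -31/4.

-31/4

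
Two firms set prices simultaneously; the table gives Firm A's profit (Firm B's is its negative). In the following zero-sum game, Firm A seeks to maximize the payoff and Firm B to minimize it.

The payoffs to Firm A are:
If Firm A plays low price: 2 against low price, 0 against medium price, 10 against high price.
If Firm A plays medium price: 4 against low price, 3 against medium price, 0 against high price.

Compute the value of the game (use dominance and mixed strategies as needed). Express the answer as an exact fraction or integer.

30/13

Column low price is strictly dominated by medium price for Firm B (it gives Firm A more in every row).
The remaining 2×2 game on (low price, medium price) × (medium price, high price) has no saddle point. Let Firm A play low price with probability p; indifference gives 3(1−p) = 10p, so p = 3/13.
Similarly Firm B's optimal q on medium price is 10/13, and the value is 0·(10/13) + (10)·(3/13) = 30/13.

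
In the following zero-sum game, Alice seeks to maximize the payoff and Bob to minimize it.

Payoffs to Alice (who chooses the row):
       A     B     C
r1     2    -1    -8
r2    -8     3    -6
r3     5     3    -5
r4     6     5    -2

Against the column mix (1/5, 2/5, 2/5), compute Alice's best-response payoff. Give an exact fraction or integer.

12/5

r1: (2)·(1/5) + (-1)·(2/5) + (-8)·(2/5) = -16/5.
r2: (-8)·(1/5) + (3)·(2/5) + (-6)·(2/5) = -14/5.
r3: (5)·(1/5) + (3)·(2/5) + (-5)·(2/5) = 1/5.
r4: (6)·(1/5) + (5)·(2/5) + (-2)·(2/5) = 12/5.
The best pure response is r4 with expected payoff 12/5.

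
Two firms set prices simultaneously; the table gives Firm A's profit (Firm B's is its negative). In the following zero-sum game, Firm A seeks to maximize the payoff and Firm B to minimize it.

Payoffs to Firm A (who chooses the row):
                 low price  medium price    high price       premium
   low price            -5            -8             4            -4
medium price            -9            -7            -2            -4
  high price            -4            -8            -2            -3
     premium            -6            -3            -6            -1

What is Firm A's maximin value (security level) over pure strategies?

-6

The worst-case payoff for each row is low price: -8, medium price: -9, high price: -8, premium: -6.
The best of these is -6.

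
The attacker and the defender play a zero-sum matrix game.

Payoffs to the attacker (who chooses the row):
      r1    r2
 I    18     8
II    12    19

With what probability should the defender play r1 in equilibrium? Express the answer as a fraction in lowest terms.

11/17

Row minima are 8 and 12, so the attacker's maximin is 12; column maxima are 18 and 19, so the defender's minimax is 18. These differ, so the equilibrium is in mixed strategies.
Let the defender play r1 with probability q. The attacker is indifferent when 18q + 8(1−q) = 12q + 19(1−q), giving q = 11/17.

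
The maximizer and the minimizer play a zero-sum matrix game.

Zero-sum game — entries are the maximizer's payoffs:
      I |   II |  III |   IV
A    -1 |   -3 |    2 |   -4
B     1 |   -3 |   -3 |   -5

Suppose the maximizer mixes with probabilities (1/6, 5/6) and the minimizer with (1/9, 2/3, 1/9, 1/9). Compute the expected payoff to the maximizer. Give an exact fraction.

Against (1/9, 2/3, 1/9, 1/9), each row's expected payoff is A: -7/3; B: -25/9.
Taking the (1/6, 5/6)-weighted average: (1/6)·(-7/3) + (5/6)·(-25/9) = -73/27.

-73/27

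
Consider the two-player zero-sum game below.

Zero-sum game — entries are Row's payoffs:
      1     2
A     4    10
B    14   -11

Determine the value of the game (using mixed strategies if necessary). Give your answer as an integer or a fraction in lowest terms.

Row minima are 4 and -11, so Row's maximin is 4; column maxima are 14 and 10, so Column's minimax is 10. These differ, so the equilibrium is in mixed strategies.
Let Row play A with probability p. Column is indifferent when 4p + 14(1−p) = 10p − 11(1−p), giving p = 25/31.
Let Column play 1 with probability q. Row is indifferent when 4q + 10(1−q) = 14q − 11(1−q), giving q = 21/31.
The value is 4·(21/31) + (10)·(10/31) = 184/31.

184/31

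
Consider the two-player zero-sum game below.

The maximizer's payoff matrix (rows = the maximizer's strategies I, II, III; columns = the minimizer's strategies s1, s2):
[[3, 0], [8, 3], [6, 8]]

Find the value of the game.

Row I is strictly dominated by row II, so the maximizer never plays it.
The remaining 2×2 game on (II, III) × (s1, s2) has no saddle point. Let the maximizer play II with probability p; indifference gives 8p + 6(1−p) = 3p + 8(1−p), so p = 2/7.
Similarly the minimizer's optimal q on s1 is 5/7, and the value is 8·(5/7) + (3)·(2/7) = 46/7.

46/7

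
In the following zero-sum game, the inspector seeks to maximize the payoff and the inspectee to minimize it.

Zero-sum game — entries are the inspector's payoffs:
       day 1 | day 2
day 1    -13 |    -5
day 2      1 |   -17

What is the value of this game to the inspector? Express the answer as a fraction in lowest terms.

Row minima are -13 and -17, so the inspector's maximin is -13; column maxima are 1 and -5, so the inspectee's minimax is -5. These differ, so the equilibrium is in mixed strategies.
Let the inspector play day 1 with probability p. The inspectee is indifferent when −13p + (1−p) = −5p − 17(1−p), giving p = 9/13.
Let the inspectee play day 1 with probability q. The inspector is indifferent when −13q − 5(1−q) = q − 17(1−q), giving q = 6/13.
The value is -13·(6/13) + (-5)·(7/13) = -113/13.

-113/13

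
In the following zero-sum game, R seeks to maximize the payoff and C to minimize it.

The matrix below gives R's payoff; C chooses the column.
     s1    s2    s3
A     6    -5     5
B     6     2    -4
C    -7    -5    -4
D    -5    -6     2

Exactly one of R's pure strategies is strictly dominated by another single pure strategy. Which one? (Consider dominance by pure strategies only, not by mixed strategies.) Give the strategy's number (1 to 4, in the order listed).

4

Compare D with A: 6 > -5, -5 > -6, 5 > 2.
So A strictly dominates D for R; D is strictly dominated.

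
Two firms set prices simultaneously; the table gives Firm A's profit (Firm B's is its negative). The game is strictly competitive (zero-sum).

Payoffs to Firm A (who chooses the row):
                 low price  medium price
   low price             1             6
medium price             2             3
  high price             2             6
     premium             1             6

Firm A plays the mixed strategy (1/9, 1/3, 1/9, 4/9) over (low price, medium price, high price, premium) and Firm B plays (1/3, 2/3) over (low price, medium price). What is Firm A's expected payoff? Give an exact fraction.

Against (1/3, 2/3), each row's expected payoff is low price: 13/3; medium price: 8/3; high price: 14/3; premium: 13/3.
Taking the (1/9, 1/3, 1/9, 4/9)-weighted average: (1/9)·(13/3) + (1/3)·(8/3) + (1/9)·(14/3) + (4/9)·(13/3) = 103/27.

103/27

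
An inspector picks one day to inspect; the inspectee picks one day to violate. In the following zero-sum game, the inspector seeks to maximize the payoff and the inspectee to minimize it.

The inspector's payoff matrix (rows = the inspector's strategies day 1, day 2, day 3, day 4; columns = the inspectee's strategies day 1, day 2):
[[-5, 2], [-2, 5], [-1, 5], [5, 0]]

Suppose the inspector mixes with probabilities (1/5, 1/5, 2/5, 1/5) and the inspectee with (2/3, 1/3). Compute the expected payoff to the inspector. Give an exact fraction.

Against (2/3, 1/3), each row's expected payoff is day 1: -8/3; day 2: 1/3; day 3: 1; day 4: 10/3.
Taking the (1/5, 1/5, 2/5, 1/5)-weighted average: (1/5)·(-8/3) + (1/5)·(1/3) + (2/5)·(1) + (1/5)·(10/3) = 3/5.

3/5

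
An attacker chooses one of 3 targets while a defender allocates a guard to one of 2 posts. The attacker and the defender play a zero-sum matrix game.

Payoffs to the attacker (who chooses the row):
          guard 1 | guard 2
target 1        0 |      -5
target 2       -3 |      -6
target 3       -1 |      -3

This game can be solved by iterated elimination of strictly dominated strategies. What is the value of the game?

-3

Column guard 1 is strictly dominated by guard 2 for the defender (-5<0, -6<-3, -3<-1); eliminate guard 1.
Row target 2 is strictly dominated by row target 1 (-5>-6); eliminate target 2.
Row target 1 is strictly dominated by row target 3 (-3>-5); eliminate target 1.
Only (target 3, guard 2) remains, with payoff -3.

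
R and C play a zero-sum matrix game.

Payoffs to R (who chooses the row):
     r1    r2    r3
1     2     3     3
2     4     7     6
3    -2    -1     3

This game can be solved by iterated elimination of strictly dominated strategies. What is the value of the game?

Column r2 is strictly dominated by r1 for C (2<3, 4<7, -2<-1); eliminate r2.
Row 3 is strictly dominated by row 2 (4>-2, 6>3); eliminate 3.
Row 1 is strictly dominated by row 2 (4>2, 6>3); eliminate 1.
Column r3 is strictly dominated by r1 for C (4<6); eliminate r3.
Only (2, r1) remains, with payoff 4.

4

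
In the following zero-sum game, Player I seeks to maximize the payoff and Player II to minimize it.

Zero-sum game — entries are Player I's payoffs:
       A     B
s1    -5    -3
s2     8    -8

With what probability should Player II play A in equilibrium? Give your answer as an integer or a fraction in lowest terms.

5/18

Row minima are -5 and -8, so Player I's maximin is -5; column maxima are 8 and -3, so Player II's minimax is -3. These differ, so the equilibrium is in mixed strategies.
Let Player II play A with probability q. Player I is indifferent when −5q − 3(1−q) = 8q − 8(1−q), giving q = 5/18.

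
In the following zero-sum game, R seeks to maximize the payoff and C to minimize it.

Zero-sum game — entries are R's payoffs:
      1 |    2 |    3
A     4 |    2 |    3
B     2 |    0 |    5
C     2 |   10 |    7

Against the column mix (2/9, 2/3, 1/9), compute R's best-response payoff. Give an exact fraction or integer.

71/9

A: (4)·(2/9) + (2)·(2/3) + (3)·(1/9) = 23/9.
B: (2)·(2/9) + (0)·(2/3) + (5)·(1/9) = 1.
C: (2)·(2/9) + (10)·(2/3) + (7)·(1/9) = 71/9.
The best pure response is C with expected payoff 71/9.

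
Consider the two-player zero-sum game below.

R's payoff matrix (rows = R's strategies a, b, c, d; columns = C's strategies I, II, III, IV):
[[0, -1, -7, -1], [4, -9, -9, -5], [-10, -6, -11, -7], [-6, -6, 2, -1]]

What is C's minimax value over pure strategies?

-1

The worst case (largest entry) in each column is I: 4, II: -1, III: 2, IV: -1.
The best (smallest) of these is -1.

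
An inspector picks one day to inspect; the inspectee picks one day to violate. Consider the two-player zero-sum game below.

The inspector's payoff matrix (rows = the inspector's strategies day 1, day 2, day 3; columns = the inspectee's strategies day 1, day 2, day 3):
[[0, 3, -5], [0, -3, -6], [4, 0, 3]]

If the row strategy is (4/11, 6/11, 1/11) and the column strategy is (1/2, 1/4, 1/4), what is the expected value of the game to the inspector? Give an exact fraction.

Against (1/2, 1/4, 1/4), each row's expected payoff is day 1: -1/2; day 2: -9/4; day 3: 11/4.
Taking the (4/11, 6/11, 1/11)-weighted average: (4/11)·(-1/2) + (6/11)·(-9/4) + (1/11)·(11/4) = -51/44.

-51/44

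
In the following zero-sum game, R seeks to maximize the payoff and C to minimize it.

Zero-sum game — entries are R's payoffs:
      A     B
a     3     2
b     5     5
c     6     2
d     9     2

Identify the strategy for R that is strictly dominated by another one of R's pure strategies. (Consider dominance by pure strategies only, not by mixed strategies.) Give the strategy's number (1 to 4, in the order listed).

Compare a with b: 5 > 3, 5 > 2.
So b strictly dominates a for R; a is strictly dominated.

1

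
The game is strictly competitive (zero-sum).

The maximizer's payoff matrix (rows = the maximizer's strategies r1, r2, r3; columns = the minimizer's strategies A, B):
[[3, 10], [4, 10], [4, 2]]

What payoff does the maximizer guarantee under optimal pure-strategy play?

4

Row minima: 3, 4, 2 → the maximizer's maximin is 4.
Column maxima: 4, 10 → the minimizer's minimax is 4.
They coincide at (r2, A), so the value is 4.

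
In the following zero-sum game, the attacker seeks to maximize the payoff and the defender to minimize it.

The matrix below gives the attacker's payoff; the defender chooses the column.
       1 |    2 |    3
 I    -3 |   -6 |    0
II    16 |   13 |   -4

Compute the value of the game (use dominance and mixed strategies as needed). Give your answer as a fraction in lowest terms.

Column 1 is strictly dominated by 2 for the defender (it gives the attacker more in every row).
The remaining 2×2 game on (I, II) × (2, 3) has no saddle point. Let the attacker play I with probability p; indifference gives −6p + 13(1−p) = −4(1−p), so p = 17/23.
Similarly the defender's optimal q on 2 is 4/23, and the value is -6·(4/23) + (0)·(19/23) = -24/23.

-24/23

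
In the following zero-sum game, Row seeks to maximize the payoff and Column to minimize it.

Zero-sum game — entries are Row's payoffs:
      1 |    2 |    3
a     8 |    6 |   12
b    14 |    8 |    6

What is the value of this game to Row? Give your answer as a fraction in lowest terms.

Column 1 is strictly dominated by 2 for Column (it gives Row more in every row).
The remaining 2×2 game on (a, b) × (2, 3) has no saddle point. Let Row play a with probability p; indifference gives 6p + 8(1−p) = 12p + 6(1−p), so p = 1/4.
Similarly Column's optimal q on 2 is 3/4, and the value is 6·(3/4) + (12)·(1/4) = 15/2.

15/2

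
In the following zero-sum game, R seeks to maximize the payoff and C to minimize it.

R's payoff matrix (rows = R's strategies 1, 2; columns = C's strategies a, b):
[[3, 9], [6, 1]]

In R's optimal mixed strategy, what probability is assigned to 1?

Row minima are 3 and 1, so R's maximin is 3; column maxima are 6 and 9, so C's minimax is 6. These differ, so the equilibrium is in mixed strategies.
Let R play 1 with probability p. C is indifferent when 3p + 6(1−p) = 9p + (1−p), giving p = 5/11.

5/11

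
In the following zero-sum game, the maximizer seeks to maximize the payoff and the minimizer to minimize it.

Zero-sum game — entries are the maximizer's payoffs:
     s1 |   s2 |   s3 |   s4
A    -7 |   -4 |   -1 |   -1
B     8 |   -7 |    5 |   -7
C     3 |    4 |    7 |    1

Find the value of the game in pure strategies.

Row minima: -7, -7, 1 → the maximizer's maximin is 1.
Column maxima: 8, 4, 7, 1 → the minimizer's minimax is 1.
They coincide at (C, s4), so the value is 1.

1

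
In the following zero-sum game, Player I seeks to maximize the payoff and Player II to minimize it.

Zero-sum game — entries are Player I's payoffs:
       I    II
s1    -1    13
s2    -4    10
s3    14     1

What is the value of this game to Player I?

61/9

Row s2 is strictly dominated by row s1, so Player I never plays it.
The remaining 2×2 game on (s1, s3) × (I, II) has no saddle point. Let Player I play s1 with probability p; indifference gives −p + 14(1−p) = 13p + (1−p), so p = 13/27.
Similarly Player II's optimal q on I is 4/9, and the value is -1·(4/9) + (13)·(5/9) = 61/9.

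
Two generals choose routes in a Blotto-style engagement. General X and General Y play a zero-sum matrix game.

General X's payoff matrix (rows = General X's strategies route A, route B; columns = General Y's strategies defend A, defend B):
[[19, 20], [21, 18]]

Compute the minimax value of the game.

Row minima are 19 and 18, so General X's maximin is 19; column maxima are 21 and 20, so General Y's minimax is 20. These differ, so the equilibrium is in mixed strategies.
Let General X play route A with probability p. General Y is indifferent when 19p + 21(1−p) = 20p + 18(1−p), giving p = 3/4.
Let General Y play defend A with probability q. General X is indifferent when 19q + 20(1−q) = 21q + 18(1−q), giving q = 1/2.
The value is 19·(1/2) + (20)·(1/2) = 39/2.

39/2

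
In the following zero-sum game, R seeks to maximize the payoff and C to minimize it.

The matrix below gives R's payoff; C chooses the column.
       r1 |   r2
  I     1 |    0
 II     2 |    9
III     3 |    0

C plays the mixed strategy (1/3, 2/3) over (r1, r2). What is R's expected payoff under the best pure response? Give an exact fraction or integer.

20/3

I: (1)·(1/3) + (0)·(2/3) = 1/3.
II: (2)·(1/3) + (9)·(2/3) = 20/3.
III: (3)·(1/3) + (0)·(2/3) = 1.
The best pure response is II with expected payoff 20/3.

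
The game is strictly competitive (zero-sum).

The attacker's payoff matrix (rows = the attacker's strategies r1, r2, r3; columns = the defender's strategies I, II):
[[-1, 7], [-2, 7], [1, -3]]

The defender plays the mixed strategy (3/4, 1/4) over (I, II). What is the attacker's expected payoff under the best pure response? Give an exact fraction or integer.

1

r1: (-1)·(3/4) + (7)·(1/4) = 1.
r2: (-2)·(3/4) + (7)·(1/4) = 1/4.
r3: (1)·(3/4) + (-3)·(1/4) = 0.
The best pure response is r1 with expected payoff 1.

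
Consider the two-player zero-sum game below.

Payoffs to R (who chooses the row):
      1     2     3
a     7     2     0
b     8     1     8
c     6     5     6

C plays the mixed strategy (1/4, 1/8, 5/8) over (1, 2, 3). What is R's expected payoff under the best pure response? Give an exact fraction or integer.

57/8

a: (7)·(1/4) + (2)·(1/8) + (0)·(5/8) = 2.
b: (8)·(1/4) + (1)·(1/8) + (8)·(5/8) = 57/8.
c: (6)·(1/4) + (5)·(1/8) + (6)·(5/8) = 47/8.
The best pure response is b with expected payoff 57/8.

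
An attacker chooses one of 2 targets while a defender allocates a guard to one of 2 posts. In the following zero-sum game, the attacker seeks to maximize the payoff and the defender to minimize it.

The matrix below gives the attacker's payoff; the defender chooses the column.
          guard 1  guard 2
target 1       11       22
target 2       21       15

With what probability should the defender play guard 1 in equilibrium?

7/17

Row minima are 11 and 15, so the attacker's maximin is 15; column maxima are 21 and 22, so the defender's minimax is 21. These differ, so the equilibrium is in mixed strategies.
Let the defender play guard 1 with probability q. The attacker is indifferent when 11q + 22(1−q) = 21q + 15(1−q), giving q = 7/17.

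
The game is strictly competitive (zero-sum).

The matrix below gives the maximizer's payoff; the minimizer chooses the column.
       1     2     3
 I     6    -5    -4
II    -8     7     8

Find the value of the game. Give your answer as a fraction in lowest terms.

Column 3 is strictly dominated by 2 for the minimizer (it gives the maximizer more in every row).
The remaining 2×2 game on (I, II) × (1, 2) has no saddle point. Let the maximizer play I with probability p; indifference gives 6p − 8(1−p) = −5p + 7(1−p), so p = 15/26.
Similarly the minimizer's optimal q on 1 is 6/13, and the value is 6·(6/13) + (-5)·(7/13) = 1/13.

1/13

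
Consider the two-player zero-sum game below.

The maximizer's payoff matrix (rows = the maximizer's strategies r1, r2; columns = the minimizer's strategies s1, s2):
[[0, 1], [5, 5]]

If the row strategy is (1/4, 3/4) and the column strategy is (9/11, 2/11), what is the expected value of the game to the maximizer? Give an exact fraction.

167/44

Against (9/11, 2/11), each row's expected payoff is r1: 2/11; r2: 5.
Taking the (1/4, 3/4)-weighted average: (1/4)·(2/11) + (3/4)·(5) = 167/44.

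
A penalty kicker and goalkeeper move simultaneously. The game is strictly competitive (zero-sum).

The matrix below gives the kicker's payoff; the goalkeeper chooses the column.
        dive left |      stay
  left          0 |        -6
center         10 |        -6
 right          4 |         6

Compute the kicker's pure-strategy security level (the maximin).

4

The worst-case payoff for each row is left: -6, center: -6, right: 4.
The best of these is 4.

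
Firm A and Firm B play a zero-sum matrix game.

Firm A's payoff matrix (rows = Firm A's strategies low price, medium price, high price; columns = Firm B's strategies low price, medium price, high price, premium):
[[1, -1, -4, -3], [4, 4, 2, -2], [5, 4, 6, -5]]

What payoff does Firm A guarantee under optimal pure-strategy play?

Row minima: -4, -2, -5 → Firm A's maximin is -2.
Column maxima: 5, 4, 6, -2 → Firm B's minimax is -2.
They coincide at (medium price, premium), so the value is -2.

-2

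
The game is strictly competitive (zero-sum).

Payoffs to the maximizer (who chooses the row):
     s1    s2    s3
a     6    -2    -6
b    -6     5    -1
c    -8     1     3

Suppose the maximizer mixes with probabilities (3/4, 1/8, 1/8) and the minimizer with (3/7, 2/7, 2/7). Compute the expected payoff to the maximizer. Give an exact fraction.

-1/4

Against (3/7, 2/7, 2/7), each row's expected payoff is a: 2/7; b: -10/7; c: -16/7.
Taking the (3/4, 1/8, 1/8)-weighted average: (3/4)·(2/7) + (1/8)·(-10/7) + (1/8)·(-16/7) = -1/4.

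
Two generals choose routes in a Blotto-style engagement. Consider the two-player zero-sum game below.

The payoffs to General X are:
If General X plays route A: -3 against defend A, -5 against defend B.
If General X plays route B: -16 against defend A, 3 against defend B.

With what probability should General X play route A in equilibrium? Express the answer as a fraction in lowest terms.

Row minima are -5 and -16, so General X's maximin is -5; column maxima are -3 and 3, so General Y's minimax is -3. These differ, so the equilibrium is in mixed strategies.
Let General X play route A with probability p. General Y is indifferent when −3p − 16(1−p) = −5p + 3(1−p), giving p = 19/21.

19/21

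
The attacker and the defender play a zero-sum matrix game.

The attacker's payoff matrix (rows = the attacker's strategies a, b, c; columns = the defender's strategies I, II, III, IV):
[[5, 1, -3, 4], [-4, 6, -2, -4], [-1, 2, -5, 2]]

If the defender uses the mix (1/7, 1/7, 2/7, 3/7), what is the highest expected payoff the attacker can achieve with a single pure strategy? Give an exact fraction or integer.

12/7

a: (5)·(1/7) + (1)·(1/7) + (-3)·(2/7) + (4)·(3/7) = 12/7.
b: (-4)·(1/7) + (6)·(1/7) + (-2)·(2/7) + (-4)·(3/7) = -2.
c: (-1)·(1/7) + (2)·(1/7) + (-5)·(2/7) + (2)·(3/7) = -3/7.
The best pure response is a with expected payoff 12/7.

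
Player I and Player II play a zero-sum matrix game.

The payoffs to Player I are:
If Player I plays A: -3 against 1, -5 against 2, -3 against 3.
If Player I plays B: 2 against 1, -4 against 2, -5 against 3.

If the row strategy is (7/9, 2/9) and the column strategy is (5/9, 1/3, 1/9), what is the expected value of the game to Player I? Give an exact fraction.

-245/81

Against (5/9, 1/3, 1/9), each row's expected payoff is A: -11/3; B: -7/9.
Taking the (7/9, 2/9)-weighted average: (7/9)·(-11/3) + (2/9)·(-7/9) = -245/81.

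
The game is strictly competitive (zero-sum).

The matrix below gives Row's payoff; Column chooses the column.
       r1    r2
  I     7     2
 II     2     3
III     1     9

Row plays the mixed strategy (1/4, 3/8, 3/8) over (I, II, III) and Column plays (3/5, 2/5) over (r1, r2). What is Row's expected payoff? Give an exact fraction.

149/40

Against (3/5, 2/5), each row's expected payoff is I: 5; II: 12/5; III: 21/5.
Taking the (1/4, 3/8, 3/8)-weighted average: (1/4)·(5) + (3/8)·(12/5) + (3/8)·(21/5) = 149/40.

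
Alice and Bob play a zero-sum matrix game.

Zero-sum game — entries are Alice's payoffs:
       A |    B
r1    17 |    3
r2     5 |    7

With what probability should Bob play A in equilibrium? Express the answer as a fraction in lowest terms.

Row minima are 3 and 5, so Alice's maximin is 5; column maxima are 17 and 7, so Bob's minimax is 7. These differ, so the equilibrium is in mixed strategies.
Let Bob play A with probability q. Alice is indifferent when 17q + 3(1−q) = 5q + 7(1−q), giving q = 1/4.

1/4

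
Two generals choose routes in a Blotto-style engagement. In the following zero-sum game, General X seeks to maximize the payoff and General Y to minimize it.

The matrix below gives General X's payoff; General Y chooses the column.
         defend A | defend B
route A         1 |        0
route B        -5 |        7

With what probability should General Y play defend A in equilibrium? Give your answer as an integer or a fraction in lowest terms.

Row minima are 0 and -5, so General X's maximin is 0; column maxima are 1 and 7, so General Y's minimax is 1. These differ, so the equilibrium is in mixed strategies.
Let General Y play defend A with probability q. General X is indifferent when q = −5q + 7(1−q), giving q = 7/13.

7/13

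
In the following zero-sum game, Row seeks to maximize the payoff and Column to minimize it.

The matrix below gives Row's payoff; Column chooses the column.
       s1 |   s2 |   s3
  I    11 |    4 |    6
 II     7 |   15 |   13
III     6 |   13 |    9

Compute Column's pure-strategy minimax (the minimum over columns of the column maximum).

11

The worst case (largest entry) in each column is s1: 11, s2: 15, s3: 13.
The best (smallest) of these is 11.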